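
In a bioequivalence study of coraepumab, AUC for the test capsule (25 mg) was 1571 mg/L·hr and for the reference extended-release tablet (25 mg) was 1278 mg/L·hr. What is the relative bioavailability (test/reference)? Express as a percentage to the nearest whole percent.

F_rel = (AUC_test/D_test) / (AUC_ref/D_ref)
      = (1571/25) / (1278/25)
      = 62.84 / 51.12 = 1.2293 = 122.93%

F_rel = 123%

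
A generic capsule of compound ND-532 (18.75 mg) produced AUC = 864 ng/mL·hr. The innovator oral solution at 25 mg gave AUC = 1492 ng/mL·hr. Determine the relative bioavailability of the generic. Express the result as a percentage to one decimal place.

F_rel = (AUC_test/D_test) / (AUC_ref/D_ref)
      = (864/18.75) / (1492/25)
      = 46.08 / 59.68 = 0.7721 = 77.21%

F_rel = 77.2%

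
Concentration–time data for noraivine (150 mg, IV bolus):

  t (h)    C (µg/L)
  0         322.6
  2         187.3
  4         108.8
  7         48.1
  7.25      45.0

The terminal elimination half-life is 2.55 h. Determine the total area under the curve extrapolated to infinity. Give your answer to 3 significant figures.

AUC = 1220 µg/L·h

Trapezoidal AUC_0→7.25:
  [0→2]: (322.6+187.3)/2 × 2 = 509.9
  [2→4]: (187.3+108.8)/2 × 2 = 296.1
  [4→7]: (108.8+48.1)/2 × 3 = 235.35
  [7→7.25]: (48.1+45.0)/2 × 0.25 = 11.6375
  Sum = 1052.9875 µg/L·h
k_e = ln2 / t½ = 0.693147 / 2.55 = 0.2718 h^-1
Extrapolated tail: C_last / k_e = 45.0 / 0.2718 = 165.563
AUC_0→∞ = 1052.9875 + 165.563 = 1218.5505 µg/L·h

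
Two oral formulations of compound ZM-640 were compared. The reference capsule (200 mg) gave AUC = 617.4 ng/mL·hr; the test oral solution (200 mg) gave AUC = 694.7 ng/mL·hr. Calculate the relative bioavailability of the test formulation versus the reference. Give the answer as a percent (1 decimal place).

F_rel = 112.5%

F_rel = (AUC_test/D_test) / (AUC_ref/D_ref)
      = (694.7/200) / (617.4/200)
      = 3.4735 / 3.087 = 1.1252 = 112.52%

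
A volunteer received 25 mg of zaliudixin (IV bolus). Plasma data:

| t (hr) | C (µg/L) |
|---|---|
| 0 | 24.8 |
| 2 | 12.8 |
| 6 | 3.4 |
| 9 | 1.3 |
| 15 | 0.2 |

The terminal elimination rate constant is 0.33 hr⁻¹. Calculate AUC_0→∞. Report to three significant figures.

Trapezoidal AUC_0→15:
  [0→2]: (24.8+12.8)/2 × 2 = 37.6
  [2→6]: (12.8+3.4)/2 × 4 = 32.4
  [6→9]: (3.4+1.3)/2 × 3 = 7.05
  [9→15]: (1.3+0.2)/2 × 6 = 4.5
  Sum = 81.55 µg/L·hr
Extrapolated tail: C_last / k_e = 0.2 / 0.33 = 0.606
AUC_0→∞ = 81.55 + 0.606 = 82.156 µg/L·hr

AUC = 82.2 µg/L·hr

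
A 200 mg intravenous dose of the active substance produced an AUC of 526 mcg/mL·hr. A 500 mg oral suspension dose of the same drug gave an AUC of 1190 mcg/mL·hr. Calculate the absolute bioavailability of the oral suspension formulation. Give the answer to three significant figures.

F = 0.905

F = (AUC_ev / D_ev) / (AUC_iv / D_iv)
  = (1190/500) / (526/200)
  = 2.38 / 2.63 = 0.9049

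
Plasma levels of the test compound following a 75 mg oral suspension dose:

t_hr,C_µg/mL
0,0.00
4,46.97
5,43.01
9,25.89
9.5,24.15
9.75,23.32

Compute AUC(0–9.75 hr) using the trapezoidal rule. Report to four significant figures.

Trapezoidal AUC_0→9.75:
  [0→4]: (0.00+46.97)/2 × 4 = 93.94
  [4→5]: (46.97+43.01)/2 × 1 = 44.99
  [5→9]: (43.01+25.89)/2 × 4 = 137.8
  [9→9.5]: (25.89+24.15)/2 × 0.5 = 12.51
  [9.5→9.75]: (24.15+23.32)/2 × 0.25 = 5.93375
  Sum = 295.17375 µg/mL·hr

AUC = 295.2 µg/mL·hr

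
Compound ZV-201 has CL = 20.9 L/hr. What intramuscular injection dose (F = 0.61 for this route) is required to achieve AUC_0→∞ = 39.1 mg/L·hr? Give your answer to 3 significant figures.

Dose = CL × AUC_0→∞ / F
     = 20.9 × 39.1 / 0.61 = 1339.66 mg

Dose = 1340 mg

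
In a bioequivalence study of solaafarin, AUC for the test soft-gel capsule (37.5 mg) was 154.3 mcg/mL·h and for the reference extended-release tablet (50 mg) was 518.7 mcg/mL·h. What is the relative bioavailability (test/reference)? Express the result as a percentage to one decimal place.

F_rel = 39.7%

F_rel = (AUC_test/D_test) / (AUC_ref/D_ref)
      = (154.3/37.5) / (518.7/50)
      = 4.11467 / 10.374 = 0.3966 = 39.66%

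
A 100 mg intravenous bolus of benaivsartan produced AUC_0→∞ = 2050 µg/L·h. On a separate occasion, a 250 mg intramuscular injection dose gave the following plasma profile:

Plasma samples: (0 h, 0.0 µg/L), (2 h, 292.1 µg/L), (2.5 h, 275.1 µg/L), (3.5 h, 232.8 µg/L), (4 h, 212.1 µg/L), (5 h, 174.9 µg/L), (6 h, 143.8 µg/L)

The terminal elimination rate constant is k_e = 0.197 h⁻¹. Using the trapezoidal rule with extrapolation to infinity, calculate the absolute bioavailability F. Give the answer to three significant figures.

F = 0.367

Trapezoidal AUC_0→6 (intramuscular injection):
  [0→2]: (0.0+292.1)/2 × 2 = 292.1
  [2→2.5]: (292.1+275.1)/2 × 0.5 = 141.8
  [2.5→3.5]: (275.1+232.8)/2 × 1 = 253.95
  [3.5→4]: (232.8+212.1)/2 × 0.5 = 111.225
  [4→5]: (212.1+174.9)/2 × 1 = 193.5
  [5→6]: (174.9+143.8)/2 × 1 = 159.35
  Sum = 1151.925 µg/L·h
Tail: C_last/k_e = 143.8/0.197 = 729.949
AUC_0→∞ (intramuscular injection) = 1151.925 + 729.949 = 1881.874 µg/L·h
F = (AUC_ev/D_ev)/(AUC_iv/D_iv) = (1881.874/250)/(2050/100) = 7.527496/20.5 = 0.3672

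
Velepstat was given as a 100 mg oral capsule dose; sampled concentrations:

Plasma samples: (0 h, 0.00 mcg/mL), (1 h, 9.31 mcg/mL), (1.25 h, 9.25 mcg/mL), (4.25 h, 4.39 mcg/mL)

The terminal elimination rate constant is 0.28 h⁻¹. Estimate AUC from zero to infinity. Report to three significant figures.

AUC = 43.1 mcg/mL·h

Trapezoidal AUC_0→4.25:
  [0→1]: (0.00+9.31)/2 × 1 = 4.655
  [1→1.25]: (9.31+9.25)/2 × 0.25 = 2.32
  [1.25→4.25]: (9.25+4.39)/2 × 3 = 20.46
  Sum = 27.435 mcg/mL·h
Extrapolated tail: C_last / k_e = 4.39 / 0.28 = 15.679
AUC_0→∞ = 27.435 + 15.679 = 43.114 mcg/mL·h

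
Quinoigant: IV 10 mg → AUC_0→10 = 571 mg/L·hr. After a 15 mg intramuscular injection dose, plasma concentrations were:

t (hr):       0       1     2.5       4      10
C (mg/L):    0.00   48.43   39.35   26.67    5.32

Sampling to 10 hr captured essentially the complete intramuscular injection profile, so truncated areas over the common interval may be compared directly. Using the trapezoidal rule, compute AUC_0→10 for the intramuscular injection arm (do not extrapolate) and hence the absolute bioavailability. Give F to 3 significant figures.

Trapezoidal AUC_0→10 (intramuscular injection):
  [0→1]: (0.00+48.43)/2 × 1 = 24.215
  [1→2.5]: (48.43+39.35)/2 × 1.5 = 65.835
  [2.5→4]: (39.35+26.67)/2 × 1.5 = 49.515
  [4→10]: (26.67+5.32)/2 × 6 = 95.97
  Sum = 235.535 mg/L·hr
F = (AUC_ev/D_ev)/(AUC_iv/D_iv) = (235.535/15)/(571/10) = 15.7023/57.1 = 0.2750

F = 0.275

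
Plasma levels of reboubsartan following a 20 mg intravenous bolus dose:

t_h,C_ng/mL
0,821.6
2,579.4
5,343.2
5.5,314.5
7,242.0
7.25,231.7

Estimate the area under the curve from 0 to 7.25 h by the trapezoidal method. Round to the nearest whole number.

AUC = 3426 ng/mL·h

Trapezoidal AUC_0→7.25:
  [0→2]: (821.6+579.4)/2 × 2 = 1401.0
  [2→5]: (579.4+343.2)/2 × 3 = 1383.9
  [5→5.5]: (343.2+314.5)/2 × 0.5 = 164.425
  [5.5→7]: (314.5+242.0)/2 × 1.5 = 417.375
  [7→7.25]: (242.0+231.7)/2 × 0.25 = 59.2125
  Sum = 3425.9125 ng/mL·h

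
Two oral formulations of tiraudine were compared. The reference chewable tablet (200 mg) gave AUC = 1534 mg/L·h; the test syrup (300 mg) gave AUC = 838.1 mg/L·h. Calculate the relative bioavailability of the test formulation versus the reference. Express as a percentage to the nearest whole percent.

F_rel = (AUC_test/D_test) / (AUC_ref/D_ref)
      = (838.1/300) / (1534/200)
      = 2.79367 / 7.67 = 0.3642 = 36.42%

F_rel = 36%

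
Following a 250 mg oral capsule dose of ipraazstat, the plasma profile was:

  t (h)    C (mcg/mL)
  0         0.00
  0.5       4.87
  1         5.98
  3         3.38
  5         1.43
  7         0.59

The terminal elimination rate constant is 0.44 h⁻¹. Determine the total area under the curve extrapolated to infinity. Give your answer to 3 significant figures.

AUC = 21.5 mcg/mL·h

Trapezoidal AUC_0→7:
  [0→0.5]: (0.00+4.87)/2 × 0.5 = 1.2175
  [0.5→1]: (4.87+5.98)/2 × 0.5 = 2.7125
  [1→3]: (5.98+3.38)/2 × 2 = 9.36
  [3→5]: (3.38+1.43)/2 × 2 = 4.81
  [5→7]: (1.43+0.59)/2 × 2 = 2.02
  Sum = 20.12 mcg/mL·h
Extrapolated tail: C_last / k_e = 0.59 / 0.44 = 1.341
AUC_0→∞ = 20.12 + 1.341 = 21.461 mcg/mL·h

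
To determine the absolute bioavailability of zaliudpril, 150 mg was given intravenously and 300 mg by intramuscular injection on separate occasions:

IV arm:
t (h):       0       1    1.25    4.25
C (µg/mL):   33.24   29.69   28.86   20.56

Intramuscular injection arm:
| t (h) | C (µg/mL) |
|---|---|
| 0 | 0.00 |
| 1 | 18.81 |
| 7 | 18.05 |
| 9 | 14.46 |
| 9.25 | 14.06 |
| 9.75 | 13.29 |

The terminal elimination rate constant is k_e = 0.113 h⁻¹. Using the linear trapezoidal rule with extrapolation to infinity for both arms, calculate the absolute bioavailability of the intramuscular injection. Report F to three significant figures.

F = 0.476

Trapezoidal AUC_0→4.25 (IV):
  [0→1]: (33.24+29.69)/2 × 1 = 31.465
  [1→1.25]: (29.69+28.86)/2 × 0.25 = 7.31875
  [1.25→4.25]: (28.86+20.56)/2 × 3 = 74.13
  Sum = 112.91375 µg/mL·h
IV tail: 20.56/0.113 = 181.947; AUC_iv,0→∞ = 112.91375 + 181.947 = 294.86075 µg/mL·h
Trapezoidal AUC_0→9.75 (intramuscular injection):
  [0→1]: (0.00+18.81)/2 × 1 = 9.405
  [1→7]: (18.81+18.05)/2 × 6 = 110.58
  [7→9]: (18.05+14.46)/2 × 2 = 32.51
  [9→9.25]: (14.46+14.06)/2 × 0.25 = 3.565
  [9.25→9.75]: (14.06+13.29)/2 × 0.5 = 6.8375
  Sum = 162.8975 µg/mL·h
intramuscular injection tail: 13.29/0.113 = 117.611; AUC_ev,0→∞ = 162.8975 + 117.611 = 280.5085 µg/mL·h
F = (AUC_ev/D_ev)/(AUC_iv/D_iv) = (280.5085/300)/(294.86075/150) = 0.935028/1.96574 = 0.4757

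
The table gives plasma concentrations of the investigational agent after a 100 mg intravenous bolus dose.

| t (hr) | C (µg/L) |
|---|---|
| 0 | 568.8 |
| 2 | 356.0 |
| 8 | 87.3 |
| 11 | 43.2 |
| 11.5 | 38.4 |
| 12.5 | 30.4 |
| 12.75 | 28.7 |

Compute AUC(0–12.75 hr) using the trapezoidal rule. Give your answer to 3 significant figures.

AUC = 2510 µg/L·hr

Trapezoidal AUC_0→12.75:
  [0→2]: (568.8+356.0)/2 × 2 = 924.8
  [2→8]: (356.0+87.3)/2 × 6 = 1329.9
  [8→11]: (87.3+43.2)/2 × 3 = 195.75
  [11→11.5]: (43.2+38.4)/2 × 0.5 = 20.4
  [11.5→12.5]: (38.4+30.4)/2 × 1 = 34.4
  [12.5→12.75]: (30.4+28.7)/2 × 0.25 = 7.3875
  Sum = 2512.6375 µg/L·hr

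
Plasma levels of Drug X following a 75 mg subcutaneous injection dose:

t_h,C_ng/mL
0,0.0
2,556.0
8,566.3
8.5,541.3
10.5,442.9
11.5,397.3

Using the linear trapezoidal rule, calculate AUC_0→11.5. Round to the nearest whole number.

AUC = 5604 ng/mL·h

Trapezoidal AUC_0→11.5:
  [0→2]: (0.0+556.0)/2 × 2 = 556.0
  [2→8]: (556.0+566.3)/2 × 6 = 3366.9
  [8→8.5]: (566.3+541.3)/2 × 0.5 = 276.9
  [8.5→10.5]: (541.3+442.9)/2 × 2 = 984.2
  [10.5→11.5]: (442.9+397.3)/2 × 1 = 420.1
  Sum = 5604.1 ng/mL·h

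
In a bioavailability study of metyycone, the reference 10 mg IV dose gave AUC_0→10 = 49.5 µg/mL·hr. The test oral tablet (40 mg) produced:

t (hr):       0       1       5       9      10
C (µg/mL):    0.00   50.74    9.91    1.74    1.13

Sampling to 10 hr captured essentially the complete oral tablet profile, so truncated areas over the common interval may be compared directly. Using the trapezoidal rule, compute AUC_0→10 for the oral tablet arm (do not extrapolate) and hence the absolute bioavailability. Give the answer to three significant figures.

Trapezoidal AUC_0→10 (oral tablet):
  [0→1]: (0.00+50.74)/2 × 1 = 25.37
  [1→5]: (50.74+9.91)/2 × 4 = 121.3
  [5→9]: (9.91+1.74)/2 × 4 = 23.3
  [9→10]: (1.74+1.13)/2 × 1 = 1.435
  Sum = 171.405 µg/mL·hr
F = (AUC_ev/D_ev)/(AUC_iv/D_iv) = (171.405/40)/(49.5/10) = 4.285125/4.95 = 0.8657

F = 0.866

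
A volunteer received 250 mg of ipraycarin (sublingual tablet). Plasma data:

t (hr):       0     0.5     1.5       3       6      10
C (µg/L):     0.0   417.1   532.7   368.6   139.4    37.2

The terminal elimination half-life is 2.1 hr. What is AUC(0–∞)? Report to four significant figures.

Trapezoidal AUC_0→10:
  [0→0.5]: (0.0+417.1)/2 × 0.5 = 104.275
  [0.5→1.5]: (417.1+532.7)/2 × 1 = 474.9
  [1.5→3]: (532.7+368.6)/2 × 1.5 = 675.975
  [3→6]: (368.6+139.4)/2 × 3 = 762.0
  [6→10]: (139.4+37.2)/2 × 4 = 353.2
  Sum = 2370.35 µg/L·hr
k_e = ln2 / t½ = 0.693147 / 2.1 = 0.3301 hr^-1
Extrapolated tail: C_last / k_e = 37.2 / 0.3301 = 112.693
AUC_0→∞ = 2370.35 + 112.693 = 2483.043 µg/L·hr

AUC = 2483 µg/L·hr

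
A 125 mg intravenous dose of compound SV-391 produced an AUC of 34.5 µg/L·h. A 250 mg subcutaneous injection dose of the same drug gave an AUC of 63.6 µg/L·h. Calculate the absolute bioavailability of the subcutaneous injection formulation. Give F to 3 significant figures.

F = (AUC_ev / D_ev) / (AUC_iv / D_iv)
  = (63.6/250) / (34.5/125)
  = 0.2544 / 0.276 = 0.9217

F = 0.922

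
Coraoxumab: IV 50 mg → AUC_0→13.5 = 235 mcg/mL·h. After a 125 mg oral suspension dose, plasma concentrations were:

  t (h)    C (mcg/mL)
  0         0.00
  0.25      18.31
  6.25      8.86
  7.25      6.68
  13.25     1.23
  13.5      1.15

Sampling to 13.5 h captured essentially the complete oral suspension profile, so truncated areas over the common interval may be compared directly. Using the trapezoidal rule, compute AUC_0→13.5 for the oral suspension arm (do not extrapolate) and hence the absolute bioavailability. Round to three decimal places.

F = 0.197

Trapezoidal AUC_0→13.5 (oral suspension):
  [0→0.25]: (0.00+18.31)/2 × 0.25 = 2.28875
  [0.25→6.25]: (18.31+8.86)/2 × 6 = 81.51
  [6.25→7.25]: (8.86+6.68)/2 × 1 = 7.77
  [7.25→13.25]: (6.68+1.23)/2 × 6 = 23.73
  [13.25→13.5]: (1.23+1.15)/2 × 0.25 = 0.2975
  Sum = 115.59625 mcg/mL·h
F = (AUC_ev/D_ev)/(AUC_iv/D_iv) = (115.59625/125)/(235/50) = 0.92477/4.7 = 0.1968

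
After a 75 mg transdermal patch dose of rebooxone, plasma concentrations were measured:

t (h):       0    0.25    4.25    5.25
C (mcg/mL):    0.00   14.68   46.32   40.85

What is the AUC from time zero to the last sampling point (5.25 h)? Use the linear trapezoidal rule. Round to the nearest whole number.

Trapezoidal AUC_0→5.25:
  [0→0.25]: (0.00+14.68)/2 × 0.25 = 1.835
  [0.25→4.25]: (14.68+46.32)/2 × 4 = 122.0
  [4.25→5.25]: (46.32+40.85)/2 × 1 = 43.585
  Sum = 167.42 mcg/mL·h

AUC = 167 mcg/mL·h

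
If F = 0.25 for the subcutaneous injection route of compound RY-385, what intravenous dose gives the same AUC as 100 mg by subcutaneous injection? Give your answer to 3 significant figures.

D_iv = 25.0 mg

Systemic exposure from an extravascular dose = F × D_ev, so the equivalent IV dose is F × D_ev.
D_iv = F × D_ev = 0.25 × 100 = 25 mg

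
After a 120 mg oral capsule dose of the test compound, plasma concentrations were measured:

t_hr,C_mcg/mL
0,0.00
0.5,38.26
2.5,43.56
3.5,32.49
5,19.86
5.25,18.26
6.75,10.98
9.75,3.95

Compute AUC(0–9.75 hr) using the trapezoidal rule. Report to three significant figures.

Trapezoidal AUC_0→9.75:
  [0→0.5]: (0.00+38.26)/2 × 0.5 = 9.565
  [0.5→2.5]: (38.26+43.56)/2 × 2 = 81.82
  [2.5→3.5]: (43.56+32.49)/2 × 1 = 38.025
  [3.5→5]: (32.49+19.86)/2 × 1.5 = 39.2625
  [5→5.25]: (19.86+18.26)/2 × 0.25 = 4.765
  [5.25→6.75]: (18.26+10.98)/2 × 1.5 = 21.93
  [6.75→9.75]: (10.98+3.95)/2 × 3 = 22.395
  Sum = 217.7625 mcg/mL·hr

AUC = 218 mcg/mL·hr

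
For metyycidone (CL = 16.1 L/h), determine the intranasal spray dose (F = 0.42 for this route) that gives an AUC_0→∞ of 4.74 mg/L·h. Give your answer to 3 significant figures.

Dose = 182 mg

Dose = CL × AUC_0→∞ / F
     = 16.1 × 4.74 / 0.42 = 181.7 mg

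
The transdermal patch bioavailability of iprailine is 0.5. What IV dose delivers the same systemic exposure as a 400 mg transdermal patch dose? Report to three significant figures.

D_iv = 200 mg

Systemic exposure from an extravascular dose = F × D_ev, so the equivalent IV dose is F × D_ev.
D_iv = F × D_ev = 0.5 × 400 = 200 mg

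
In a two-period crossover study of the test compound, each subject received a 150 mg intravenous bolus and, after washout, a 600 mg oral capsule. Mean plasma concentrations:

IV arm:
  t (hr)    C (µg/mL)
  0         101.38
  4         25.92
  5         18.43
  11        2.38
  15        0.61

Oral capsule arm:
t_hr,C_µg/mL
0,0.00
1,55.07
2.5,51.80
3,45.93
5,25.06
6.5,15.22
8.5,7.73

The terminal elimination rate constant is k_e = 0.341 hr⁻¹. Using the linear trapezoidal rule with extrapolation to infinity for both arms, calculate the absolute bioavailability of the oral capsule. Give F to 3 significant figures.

Trapezoidal AUC_0→15 (IV):
  [0→4]: (101.38+25.92)/2 × 4 = 254.6
  [4→5]: (25.92+18.43)/2 × 1 = 22.175
  [5→11]: (18.43+2.38)/2 × 6 = 62.43
  [11→15]: (2.38+0.61)/2 × 4 = 5.98
  Sum = 345.185 µg/mL·hr
IV tail: 0.61/0.341 = 1.789; AUC_iv,0→∞ = 345.185 + 1.789 = 346.974 µg/mL·hr
Trapezoidal AUC_0→8.5 (oral capsule):
  [0→1]: (0.00+55.07)/2 × 1 = 27.535
  [1→2.5]: (55.07+51.80)/2 × 1.5 = 80.1525
  [2.5→3]: (51.80+45.93)/2 × 0.5 = 24.4325
  [3→5]: (45.93+25.06)/2 × 2 = 70.99
  [5→6.5]: (25.06+15.22)/2 × 1.5 = 30.21
  [6.5→8.5]: (15.22+7.73)/2 × 2 = 22.95
  Sum = 256.27 µg/mL·hr
oral capsule tail: 7.73/0.341 = 22.669; AUC_ev,0→∞ = 256.27 + 22.669 = 278.939 µg/mL·hr
F = (AUC_ev/D_ev)/(AUC_iv/D_iv) = (278.939/600)/(346.974/150) = 0.464898/2.31316 = 0.2010

F = 0.201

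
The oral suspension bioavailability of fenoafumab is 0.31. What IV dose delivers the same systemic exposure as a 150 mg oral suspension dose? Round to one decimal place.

D_iv = 46.5 mg

Systemic exposure from an extravascular dose = F × D_ev, so the equivalent IV dose is F × D_ev.
D_iv = F × D_ev = 0.31 × 150 = 46.5 mg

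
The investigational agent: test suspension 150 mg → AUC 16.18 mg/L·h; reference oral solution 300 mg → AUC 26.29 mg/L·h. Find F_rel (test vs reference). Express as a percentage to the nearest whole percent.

F_rel = 123%

F_rel = (AUC_test/D_test) / (AUC_ref/D_ref)
      = (16.18/150) / (26.29/300)
      = 0.107867 / 0.0876333 = 1.2309 = 123.09%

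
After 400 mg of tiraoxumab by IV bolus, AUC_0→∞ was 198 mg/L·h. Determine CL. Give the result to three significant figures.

CL = 2.02 L/h

CL = Dose_iv / AUC_0→∞
   = 400 / 198 = 2.0202 L/h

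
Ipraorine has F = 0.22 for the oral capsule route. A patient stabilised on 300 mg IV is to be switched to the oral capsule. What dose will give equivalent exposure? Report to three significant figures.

For equal systemic exposure: F × D_ev = D_iv
D_ev = D_iv / F = 300 / 0.22 = 1363.64 mg

D_oral = 1360 mg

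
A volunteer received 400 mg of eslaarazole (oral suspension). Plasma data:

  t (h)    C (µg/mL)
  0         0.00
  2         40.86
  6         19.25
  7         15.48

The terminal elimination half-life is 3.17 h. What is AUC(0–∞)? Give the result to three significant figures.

AUC = 249 µg/mL·h

Trapezoidal AUC_0→7:
  [0→2]: (0.00+40.86)/2 × 2 = 40.86
  [2→6]: (40.86+19.25)/2 × 4 = 120.22
  [6→7]: (19.25+15.48)/2 × 1 = 17.365
  Sum = 178.445 µg/mL·h
k_e = ln2 / t½ = 0.693147 / 3.17 = 0.2187 h^-1
Extrapolated tail: C_last / k_e = 15.48 / 0.2187 = 70.782
AUC_0→∞ = 178.445 + 70.782 = 249.227 µg/mL·h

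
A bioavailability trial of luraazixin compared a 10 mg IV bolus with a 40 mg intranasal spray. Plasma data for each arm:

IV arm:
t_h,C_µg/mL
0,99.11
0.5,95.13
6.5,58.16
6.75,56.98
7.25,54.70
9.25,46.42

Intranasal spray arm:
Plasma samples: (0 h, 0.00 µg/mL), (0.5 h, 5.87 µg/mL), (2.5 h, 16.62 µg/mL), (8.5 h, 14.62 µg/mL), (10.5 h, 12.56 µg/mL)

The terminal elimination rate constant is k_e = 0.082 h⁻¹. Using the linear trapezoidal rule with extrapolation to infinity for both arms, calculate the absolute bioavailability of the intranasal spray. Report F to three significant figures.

Trapezoidal AUC_0→9.25 (IV):
  [0→0.5]: (99.11+95.13)/2 × 0.5 = 48.56
  [0.5→6.5]: (95.13+58.16)/2 × 6 = 459.87
  [6.5→6.75]: (58.16+56.98)/2 × 0.25 = 14.3925
  [6.75→7.25]: (56.98+54.70)/2 × 0.5 = 27.92
  [7.25→9.25]: (54.70+46.42)/2 × 2 = 101.12
  Sum = 651.8625 µg/mL·h
IV tail: 46.42/0.082 = 566.098; AUC_iv,0→∞ = 651.8625 + 566.098 = 1217.9605 µg/mL·h
Trapezoidal AUC_0→10.5 (intranasal spray):
  [0→0.5]: (0.00+5.87)/2 × 0.5 = 1.4675
  [0.5→2.5]: (5.87+16.62)/2 × 2 = 22.49
  [2.5→8.5]: (16.62+14.62)/2 × 6 = 93.72
  [8.5→10.5]: (14.62+12.56)/2 × 2 = 27.18
  Sum = 144.8575 µg/mL·h
intranasal spray tail: 12.56/0.082 = 153.171; AUC_ev,0→∞ = 144.8575 + 153.171 = 298.0285 µg/mL·h
F = (AUC_ev/D_ev)/(AUC_iv/D_iv) = (298.0285/40)/(1217.9605/10) = 7.4507125/121.79605 = 0.0612

F = 0.0612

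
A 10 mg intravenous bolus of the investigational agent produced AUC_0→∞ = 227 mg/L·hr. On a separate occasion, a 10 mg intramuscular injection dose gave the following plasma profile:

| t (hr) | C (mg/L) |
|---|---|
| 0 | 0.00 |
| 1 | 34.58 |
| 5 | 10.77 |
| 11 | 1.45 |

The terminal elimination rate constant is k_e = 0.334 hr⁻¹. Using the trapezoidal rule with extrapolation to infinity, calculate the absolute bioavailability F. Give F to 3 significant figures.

Trapezoidal AUC_0→11 (intramuscular injection):
  [0→1]: (0.00+34.58)/2 × 1 = 17.29
  [1→5]: (34.58+10.77)/2 × 4 = 90.7
  [5→11]: (10.77+1.45)/2 × 6 = 36.66
  Sum = 144.65 mg/L·hr
Tail: C_last/k_e = 1.45/0.334 = 4.341
AUC_0→∞ (intramuscular injection) = 144.65 + 4.341 = 148.991 mg/L·hr
F = (AUC_ev/D_ev)/(AUC_iv/D_iv) = (148.991/10)/(227/10) = 14.8991/22.7 = 0.6563

F = 0.656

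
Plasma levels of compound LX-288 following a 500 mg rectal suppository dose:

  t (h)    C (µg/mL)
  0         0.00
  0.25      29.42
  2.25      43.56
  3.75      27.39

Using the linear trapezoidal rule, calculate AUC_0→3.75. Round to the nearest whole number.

AUC = 130 µg/mL·h

Trapezoidal AUC_0→3.75:
  [0→0.25]: (0.00+29.42)/2 × 0.25 = 3.6775
  [0.25→2.25]: (29.42+43.56)/2 × 2 = 72.98
  [2.25→3.75]: (43.56+27.39)/2 × 1.5 = 53.2125
  Sum = 129.87 µg/mL·h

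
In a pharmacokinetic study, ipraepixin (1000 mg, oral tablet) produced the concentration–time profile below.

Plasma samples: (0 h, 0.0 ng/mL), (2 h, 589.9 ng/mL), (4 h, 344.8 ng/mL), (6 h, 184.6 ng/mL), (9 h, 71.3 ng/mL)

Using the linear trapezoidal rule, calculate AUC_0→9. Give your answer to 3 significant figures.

Trapezoidal AUC_0→9:
  [0→2]: (0.0+589.9)/2 × 2 = 589.9
  [2→4]: (589.9+344.8)/2 × 2 = 934.7
  [4→6]: (344.8+184.6)/2 × 2 = 529.4
  [6→9]: (184.6+71.3)/2 × 3 = 383.85
  Sum = 2437.85 ng/mL·h

AUC = 2440 ng/mL·h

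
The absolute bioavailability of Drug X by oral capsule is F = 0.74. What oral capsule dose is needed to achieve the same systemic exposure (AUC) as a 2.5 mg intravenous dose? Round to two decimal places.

For equal systemic exposure: F × D_ev = D_iv
D_ev = D_iv / F = 2.5 / 0.74 = 3.37838 mg

D_oral = 3.38 mg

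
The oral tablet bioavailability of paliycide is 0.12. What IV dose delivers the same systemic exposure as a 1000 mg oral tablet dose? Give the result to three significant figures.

Systemic exposure from an extravascular dose = F × D_ev, so the equivalent IV dose is F × D_ev.
D_iv = F × D_ev = 0.12 × 1000 = 120 mg

D_iv = 120 mg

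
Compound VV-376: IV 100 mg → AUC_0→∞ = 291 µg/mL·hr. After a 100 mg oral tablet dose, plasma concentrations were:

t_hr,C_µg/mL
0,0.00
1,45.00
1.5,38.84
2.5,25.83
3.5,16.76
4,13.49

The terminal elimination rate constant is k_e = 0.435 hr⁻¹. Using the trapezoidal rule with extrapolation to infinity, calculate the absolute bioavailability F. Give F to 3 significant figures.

F = 0.466

Trapezoidal AUC_0→4 (oral tablet):
  [0→1]: (0.00+45.00)/2 × 1 = 22.5
  [1→1.5]: (45.00+38.84)/2 × 0.5 = 20.96
  [1.5→2.5]: (38.84+25.83)/2 × 1 = 32.335
  [2.5→3.5]: (25.83+16.76)/2 × 1 = 21.295
  [3.5→4]: (16.76+13.49)/2 × 0.5 = 7.5625
  Sum = 104.6525 µg/mL·hr
Tail: C_last/k_e = 13.49/0.435 = 31.011
AUC_0→∞ (oral tablet) = 104.6525 + 31.011 = 135.6635 µg/mL·hr
F = (AUC_ev/D_ev)/(AUC_iv/D_iv) = (135.6635/100)/(291/100) = 1.356635/2.91 = 0.4662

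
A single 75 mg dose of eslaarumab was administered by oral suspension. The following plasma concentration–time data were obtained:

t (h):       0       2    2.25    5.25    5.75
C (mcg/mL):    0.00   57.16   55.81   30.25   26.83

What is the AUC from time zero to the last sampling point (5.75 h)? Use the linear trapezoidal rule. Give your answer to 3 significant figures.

Trapezoidal AUC_0→5.75:
  [0→2]: (0.00+57.16)/2 × 2 = 57.16
  [2→2.25]: (57.16+55.81)/2 × 0.25 = 14.12125
  [2.25→5.25]: (55.81+30.25)/2 × 3 = 129.09
  [5.25→5.75]: (30.25+26.83)/2 × 0.5 = 14.27
  Sum = 214.64125 mcg/mL·h

AUC = 215 mcg/mL·h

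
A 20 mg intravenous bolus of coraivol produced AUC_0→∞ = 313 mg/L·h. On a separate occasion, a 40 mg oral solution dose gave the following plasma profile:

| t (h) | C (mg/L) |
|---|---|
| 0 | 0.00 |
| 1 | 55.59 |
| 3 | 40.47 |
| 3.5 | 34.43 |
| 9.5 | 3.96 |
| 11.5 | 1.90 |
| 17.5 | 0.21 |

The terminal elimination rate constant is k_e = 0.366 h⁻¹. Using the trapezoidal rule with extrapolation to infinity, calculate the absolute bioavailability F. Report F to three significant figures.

F = 0.432

Trapezoidal AUC_0→17.5 (oral solution):
  [0→1]: (0.00+55.59)/2 × 1 = 27.795
  [1→3]: (55.59+40.47)/2 × 2 = 96.06
  [3→3.5]: (40.47+34.43)/2 × 0.5 = 18.725
  [3.5→9.5]: (34.43+3.96)/2 × 6 = 115.17
  [9.5→11.5]: (3.96+1.90)/2 × 2 = 5.86
  [11.5→17.5]: (1.90+0.21)/2 × 6 = 6.33
  Sum = 269.94 mg/L·h
Tail: C_last/k_e = 0.21/0.366 = 0.574
AUC_0→∞ (oral solution) = 269.94 + 0.574 = 270.514 mg/L·h
F = (AUC_ev/D_ev)/(AUC_iv/D_iv) = (270.514/40)/(313/20) = 6.76285/15.65 = 0.4321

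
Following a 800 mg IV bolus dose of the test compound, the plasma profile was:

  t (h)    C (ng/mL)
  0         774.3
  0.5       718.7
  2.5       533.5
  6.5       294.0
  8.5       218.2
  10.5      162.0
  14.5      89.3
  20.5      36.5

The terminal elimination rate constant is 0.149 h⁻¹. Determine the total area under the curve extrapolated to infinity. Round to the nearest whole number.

AUC = 5298 ng/mL·h

Trapezoidal AUC_0→20.5:
  [0→0.5]: (774.3+718.7)/2 × 0.5 = 373.25
  [0.5→2.5]: (718.7+533.5)/2 × 2 = 1252.2
  [2.5→6.5]: (533.5+294.0)/2 × 4 = 1655.0
  [6.5→8.5]: (294.0+218.2)/2 × 2 = 512.2
  [8.5→10.5]: (218.2+162.0)/2 × 2 = 380.2
  [10.5→14.5]: (162.0+89.3)/2 × 4 = 502.6
  [14.5→20.5]: (89.3+36.5)/2 × 6 = 377.4
  Sum = 5052.85 ng/mL·h
Extrapolated tail: C_last / k_e = 36.5 / 0.149 = 244.966
AUC_0→∞ = 5052.85 + 244.966 = 5297.816 ng/mL·h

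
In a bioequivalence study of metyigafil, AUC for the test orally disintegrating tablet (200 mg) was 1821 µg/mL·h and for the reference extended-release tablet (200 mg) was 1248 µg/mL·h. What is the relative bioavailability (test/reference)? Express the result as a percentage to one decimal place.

F_rel = (AUC_test/D_test) / (AUC_ref/D_ref)
      = (1821/200) / (1248/200)
      = 9.105 / 6.24 = 1.4591 = 145.91%

F_rel = 145.9%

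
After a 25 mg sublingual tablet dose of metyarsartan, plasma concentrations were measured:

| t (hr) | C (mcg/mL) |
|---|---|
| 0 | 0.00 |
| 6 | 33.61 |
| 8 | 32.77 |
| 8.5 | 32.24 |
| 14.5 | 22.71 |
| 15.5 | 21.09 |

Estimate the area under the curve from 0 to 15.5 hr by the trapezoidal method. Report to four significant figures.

AUC = 370.2 mcg/mL·hr

Trapezoidal AUC_0→15.5:
  [0→6]: (0.00+33.61)/2 × 6 = 100.83
  [6→8]: (33.61+32.77)/2 × 2 = 66.38
  [8→8.5]: (32.77+32.24)/2 × 0.5 = 16.2525
  [8.5→14.5]: (32.24+22.71)/2 × 6 = 164.85
  [14.5→15.5]: (22.71+21.09)/2 × 1 = 21.9
  Sum = 370.2125 mcg/mL·hr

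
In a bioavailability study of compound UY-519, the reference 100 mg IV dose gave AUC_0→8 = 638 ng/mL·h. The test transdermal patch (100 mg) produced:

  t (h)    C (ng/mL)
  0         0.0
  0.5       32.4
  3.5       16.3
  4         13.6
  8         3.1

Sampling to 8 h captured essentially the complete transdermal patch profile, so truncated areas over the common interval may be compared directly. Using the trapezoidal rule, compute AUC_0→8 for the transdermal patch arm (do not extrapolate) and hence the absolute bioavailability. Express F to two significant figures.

F = 0.19

Trapezoidal AUC_0→8 (transdermal patch):
  [0→0.5]: (0.0+32.4)/2 × 0.5 = 8.1
  [0.5→3.5]: (32.4+16.3)/2 × 3 = 73.05
  [3.5→4]: (16.3+13.6)/2 × 0.5 = 7.475
  [4→8]: (13.6+3.1)/2 × 4 = 33.4
  Sum = 122.025 ng/mL·h
F = (AUC_ev/D_ev)/(AUC_iv/D_iv) = (122.025/100)/(638/100) = 1.22025/6.38 = 0.1913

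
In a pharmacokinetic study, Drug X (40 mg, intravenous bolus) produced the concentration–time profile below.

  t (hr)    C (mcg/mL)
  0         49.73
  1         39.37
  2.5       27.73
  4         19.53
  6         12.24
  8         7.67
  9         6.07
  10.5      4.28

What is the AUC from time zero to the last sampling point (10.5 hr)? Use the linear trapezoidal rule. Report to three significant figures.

AUC = 197 mcg/mL·hr

Trapezoidal AUC_0→10.5:
  [0→1]: (49.73+39.37)/2 × 1 = 44.55
  [1→2.5]: (39.37+27.73)/2 × 1.5 = 50.325
  [2.5→4]: (27.73+19.53)/2 × 1.5 = 35.445
  [4→6]: (19.53+12.24)/2 × 2 = 31.77
  [6→8]: (12.24+7.67)/2 × 2 = 19.91
  [8→9]: (7.67+6.07)/2 × 1 = 6.87
  [9→10.5]: (6.07+4.28)/2 × 1.5 = 7.7625
  Sum = 196.6325 mcg/mL·hr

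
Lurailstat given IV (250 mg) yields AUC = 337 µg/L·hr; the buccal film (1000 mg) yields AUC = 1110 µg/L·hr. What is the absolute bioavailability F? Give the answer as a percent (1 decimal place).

F = 82.3%

F = (AUC_ev / D_ev) / (AUC_iv / D_iv)
  = (1110/1000) / (337/250)
  = 1.11 / 1.348 = 0.8234
  = 82.34%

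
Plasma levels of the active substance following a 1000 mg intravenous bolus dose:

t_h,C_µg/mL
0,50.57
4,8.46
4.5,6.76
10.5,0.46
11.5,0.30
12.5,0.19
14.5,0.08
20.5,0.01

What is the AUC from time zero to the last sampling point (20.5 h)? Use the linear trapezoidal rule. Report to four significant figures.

AUC = 144.7 µg/mL·h

Trapezoidal AUC_0→20.5:
  [0→4]: (50.57+8.46)/2 × 4 = 118.06
  [4→4.5]: (8.46+6.76)/2 × 0.5 = 3.805
  [4.5→10.5]: (6.76+0.46)/2 × 6 = 21.66
  [10.5→11.5]: (0.46+0.30)/2 × 1 = 0.38
  [11.5→12.5]: (0.30+0.19)/2 × 1 = 0.245
  [12.5→14.5]: (0.19+0.08)/2 × 2 = 0.27
  [14.5→20.5]: (0.08+0.01)/2 × 6 = 0.27
  Sum = 144.69 µg/mL·h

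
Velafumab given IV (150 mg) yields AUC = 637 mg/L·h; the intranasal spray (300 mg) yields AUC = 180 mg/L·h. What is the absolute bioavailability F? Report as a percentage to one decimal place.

F = 14.1%

F = (AUC_ev / D_ev) / (AUC_iv / D_iv)
  = (180/300) / (637/150)
  = 0.6 / 4.24667 = 0.1413
  = 14.13%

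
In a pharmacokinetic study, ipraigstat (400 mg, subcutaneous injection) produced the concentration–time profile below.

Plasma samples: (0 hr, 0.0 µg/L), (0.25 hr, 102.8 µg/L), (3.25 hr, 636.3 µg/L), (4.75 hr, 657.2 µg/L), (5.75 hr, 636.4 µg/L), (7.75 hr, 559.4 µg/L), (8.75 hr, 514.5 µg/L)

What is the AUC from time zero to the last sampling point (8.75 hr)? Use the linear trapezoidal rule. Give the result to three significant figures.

AUC = 4470 µg/L·hr

Trapezoidal AUC_0→8.75:
  [0→0.25]: (0.0+102.8)/2 × 0.25 = 12.85
  [0.25→3.25]: (102.8+636.3)/2 × 3 = 1108.65
  [3.25→4.75]: (636.3+657.2)/2 × 1.5 = 970.125
  [4.75→5.75]: (657.2+636.4)/2 × 1 = 646.8
  [5.75→7.75]: (636.4+559.4)/2 × 2 = 1195.8
  [7.75→8.75]: (559.4+514.5)/2 × 1 = 536.95
  Sum = 4471.175 µg/L·hr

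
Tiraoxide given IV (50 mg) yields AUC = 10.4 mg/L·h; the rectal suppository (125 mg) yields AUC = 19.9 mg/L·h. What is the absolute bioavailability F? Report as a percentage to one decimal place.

F = (AUC_ev / D_ev) / (AUC_iv / D_iv)
  = (19.9/125) / (10.4/50)
  = 0.1592 / 0.208 = 0.7654
  = 76.54%

F = 76.5%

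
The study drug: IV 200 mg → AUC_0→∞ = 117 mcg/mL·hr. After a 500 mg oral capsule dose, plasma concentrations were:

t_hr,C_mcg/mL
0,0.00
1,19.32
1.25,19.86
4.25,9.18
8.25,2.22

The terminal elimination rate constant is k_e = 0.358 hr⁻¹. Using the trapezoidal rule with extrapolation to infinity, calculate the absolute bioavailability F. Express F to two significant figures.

F = 0.30

Trapezoidal AUC_0→8.25 (oral capsule):
  [0→1]: (0.00+19.32)/2 × 1 = 9.66
  [1→1.25]: (19.32+19.86)/2 × 0.25 = 4.8975
  [1.25→4.25]: (19.86+9.18)/2 × 3 = 43.56
  [4.25→8.25]: (9.18+2.22)/2 × 4 = 22.8
  Sum = 80.9175 mcg/mL·hr
Tail: C_last/k_e = 2.22/0.358 = 6.201
AUC_0→∞ (oral capsule) = 80.9175 + 6.201 = 87.1185 mcg/mL·hr
F = (AUC_ev/D_ev)/(AUC_iv/D_iv) = (87.1185/500)/(117/200) = 0.174237/0.585 = 0.2978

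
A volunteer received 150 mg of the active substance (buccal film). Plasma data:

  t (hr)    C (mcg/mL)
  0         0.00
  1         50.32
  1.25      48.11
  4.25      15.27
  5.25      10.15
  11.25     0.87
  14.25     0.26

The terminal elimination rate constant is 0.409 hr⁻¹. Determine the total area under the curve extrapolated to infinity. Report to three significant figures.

Trapezoidal AUC_0→14.25:
  [0→1]: (0.00+50.32)/2 × 1 = 25.16
  [1→1.25]: (50.32+48.11)/2 × 0.25 = 12.30375
  [1.25→4.25]: (48.11+15.27)/2 × 3 = 95.07
  [4.25→5.25]: (15.27+10.15)/2 × 1 = 12.71
  [5.25→11.25]: (10.15+0.87)/2 × 6 = 33.06
  [11.25→14.25]: (0.87+0.26)/2 × 3 = 1.695
  Sum = 179.99875 mcg/mL·hr
Extrapolated tail: C_last / k_e = 0.26 / 0.409 = 0.636
AUC_0→∞ = 179.99875 + 0.636 = 180.63475 mcg/mL·hr

AUC = 181 mcg/mL·hr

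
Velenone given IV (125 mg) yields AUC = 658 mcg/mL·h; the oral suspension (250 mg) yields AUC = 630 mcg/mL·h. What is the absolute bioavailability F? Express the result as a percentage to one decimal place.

F = 47.9%

F = (AUC_ev / D_ev) / (AUC_iv / D_iv)
  = (630/250) / (658/125)
  = 2.52 / 5.264 = 0.4787
  = 47.87%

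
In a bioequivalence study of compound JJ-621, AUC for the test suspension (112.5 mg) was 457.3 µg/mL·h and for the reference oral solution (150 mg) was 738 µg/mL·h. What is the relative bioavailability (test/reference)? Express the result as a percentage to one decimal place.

F_rel = 82.6%

F_rel = (AUC_test/D_test) / (AUC_ref/D_ref)
      = (457.3/112.5) / (738/150)
      = 4.06489 / 4.92 = 0.8262 = 82.62%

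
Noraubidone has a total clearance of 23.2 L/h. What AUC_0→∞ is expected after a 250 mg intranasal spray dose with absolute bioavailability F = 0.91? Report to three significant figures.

AUC = 9.81 mg/L·h

AUC_0→∞ = F × Dose / CL
        = 0.91 × 250 / 23.2 = 9.80603 mg/L·h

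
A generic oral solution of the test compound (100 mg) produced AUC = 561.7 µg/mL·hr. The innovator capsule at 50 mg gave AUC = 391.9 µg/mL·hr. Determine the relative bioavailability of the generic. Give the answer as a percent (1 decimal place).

F_rel = (AUC_test/D_test) / (AUC_ref/D_ref)
      = (561.7/100) / (391.9/50)
      = 5.617 / 7.838 = 0.7166 = 71.66%

F_rel = 71.7%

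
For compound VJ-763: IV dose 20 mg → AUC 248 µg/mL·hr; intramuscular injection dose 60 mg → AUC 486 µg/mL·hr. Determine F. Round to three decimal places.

F = 0.653

F = (AUC_ev / D_ev) / (AUC_iv / D_iv)
  = (486/60) / (248/20)
  = 8.1 / 12.4 = 0.6532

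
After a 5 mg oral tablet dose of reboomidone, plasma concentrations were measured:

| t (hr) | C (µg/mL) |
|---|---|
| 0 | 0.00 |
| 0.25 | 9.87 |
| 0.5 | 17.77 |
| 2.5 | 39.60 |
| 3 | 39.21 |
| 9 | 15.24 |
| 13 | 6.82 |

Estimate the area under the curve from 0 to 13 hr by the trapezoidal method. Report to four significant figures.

Trapezoidal AUC_0→13:
  [0→0.25]: (0.00+9.87)/2 × 0.25 = 1.23375
  [0.25→0.5]: (9.87+17.77)/2 × 0.25 = 3.455
  [0.5→2.5]: (17.77+39.60)/2 × 2 = 57.37
  [2.5→3]: (39.60+39.21)/2 × 0.5 = 19.7025
  [3→9]: (39.21+15.24)/2 × 6 = 163.35
  [9→13]: (15.24+6.82)/2 × 4 = 44.12
  Sum = 289.23125 µg/mL·hr

AUC = 289.2 µg/mL·hr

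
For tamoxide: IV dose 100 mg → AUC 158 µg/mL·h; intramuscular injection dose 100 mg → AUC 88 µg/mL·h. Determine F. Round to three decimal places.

F = 0.557

F = (AUC_ev / D_ev) / (AUC_iv / D_iv)
  = (88/100) / (158/100)
  = 0.88 / 1.58 = 0.5570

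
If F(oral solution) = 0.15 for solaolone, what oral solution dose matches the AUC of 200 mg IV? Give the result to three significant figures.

For equal systemic exposure: F × D_ev = D_iv
D_ev = D_iv / F = 200 / 0.15 = 1333.33 mg

D_oral = 1330 mg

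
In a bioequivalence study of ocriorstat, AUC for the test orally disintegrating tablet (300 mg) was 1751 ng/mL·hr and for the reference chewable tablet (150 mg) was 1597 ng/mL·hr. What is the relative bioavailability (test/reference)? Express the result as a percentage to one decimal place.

F_rel = 54.8%

F_rel = (AUC_test/D_test) / (AUC_ref/D_ref)
      = (1751/300) / (1597/150)
      = 5.83667 / 10.6467 = 0.5482 = 54.82%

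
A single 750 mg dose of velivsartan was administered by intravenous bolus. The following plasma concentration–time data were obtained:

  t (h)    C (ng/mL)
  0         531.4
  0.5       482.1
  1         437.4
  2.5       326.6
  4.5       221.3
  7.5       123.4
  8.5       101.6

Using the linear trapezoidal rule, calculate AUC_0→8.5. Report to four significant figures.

AUC = 2234 ng/mL·h

Trapezoidal AUC_0→8.5:
  [0→0.5]: (531.4+482.1)/2 × 0.5 = 253.375
  [0.5→1]: (482.1+437.4)/2 × 0.5 = 229.875
  [1→2.5]: (437.4+326.6)/2 × 1.5 = 573.0
  [2.5→4.5]: (326.6+221.3)/2 × 2 = 547.9
  [4.5→7.5]: (221.3+123.4)/2 × 3 = 517.05
  [7.5→8.5]: (123.4+101.6)/2 × 1 = 112.5
  Sum = 2233.7 ng/mL·h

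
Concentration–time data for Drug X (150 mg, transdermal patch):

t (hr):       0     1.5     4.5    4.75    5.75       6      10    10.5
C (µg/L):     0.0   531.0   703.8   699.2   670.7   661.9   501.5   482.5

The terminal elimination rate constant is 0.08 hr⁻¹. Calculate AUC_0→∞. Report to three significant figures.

AUC = 11900 µg/L·hr

Trapezoidal AUC_0→10.5:
  [0→1.5]: (0.0+531.0)/2 × 1.5 = 398.25
  [1.5→4.5]: (531.0+703.8)/2 × 3 = 1852.2
  [4.5→4.75]: (703.8+699.2)/2 × 0.25 = 175.375
  [4.75→5.75]: (699.2+670.7)/2 × 1 = 684.95
  [5.75→6]: (670.7+661.9)/2 × 0.25 = 166.575
  [6→10]: (661.9+501.5)/2 × 4 = 2326.8
  [10→10.5]: (501.5+482.5)/2 × 0.5 = 246.0
  Sum = 5850.15 µg/L·hr
Extrapolated tail: C_last / k_e = 482.5 / 0.08 = 6031.250
AUC_0→∞ = 5850.15 + 6031.250 = 11881.4 µg/L·hr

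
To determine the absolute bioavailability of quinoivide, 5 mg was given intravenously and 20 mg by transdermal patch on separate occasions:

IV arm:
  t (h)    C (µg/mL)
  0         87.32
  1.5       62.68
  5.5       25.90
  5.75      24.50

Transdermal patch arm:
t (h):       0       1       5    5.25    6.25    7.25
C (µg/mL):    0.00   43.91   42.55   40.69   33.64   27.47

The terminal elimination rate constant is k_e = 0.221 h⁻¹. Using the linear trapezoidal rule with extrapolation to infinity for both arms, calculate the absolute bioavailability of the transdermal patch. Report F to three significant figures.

F = 0.244

Trapezoidal AUC_0→5.75 (IV):
  [0→1.5]: (87.32+62.68)/2 × 1.5 = 112.5
  [1.5→5.5]: (62.68+25.90)/2 × 4 = 177.16
  [5.5→5.75]: (25.90+24.50)/2 × 0.25 = 6.3
  Sum = 295.96 µg/mL·h
IV tail: 24.50/0.221 = 110.860; AUC_iv,0→∞ = 295.96 + 110.860 = 406.82 µg/mL·h
Trapezoidal AUC_0→7.25 (transdermal patch):
  [0→1]: (0.00+43.91)/2 × 1 = 21.955
  [1→5]: (43.91+42.55)/2 × 4 = 172.92
  [5→5.25]: (42.55+40.69)/2 × 0.25 = 10.405
  [5.25→6.25]: (40.69+33.64)/2 × 1 = 37.165
  [6.25→7.25]: (33.64+27.47)/2 × 1 = 30.555
  Sum = 273.0 µg/mL·h
transdermal patch tail: 27.47/0.221 = 124.299; AUC_ev,0→∞ = 273.0 + 124.299 = 397.299 µg/mL·h
F = (AUC_ev/D_ev)/(AUC_iv/D_iv) = (397.299/20)/(406.82/5) = 19.86495/81.364 = 0.2441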